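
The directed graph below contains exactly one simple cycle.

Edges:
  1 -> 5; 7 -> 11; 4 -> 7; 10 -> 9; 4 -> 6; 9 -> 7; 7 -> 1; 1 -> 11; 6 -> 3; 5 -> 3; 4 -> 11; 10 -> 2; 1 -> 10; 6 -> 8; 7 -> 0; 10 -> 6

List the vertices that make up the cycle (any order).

1, 7, 9, 10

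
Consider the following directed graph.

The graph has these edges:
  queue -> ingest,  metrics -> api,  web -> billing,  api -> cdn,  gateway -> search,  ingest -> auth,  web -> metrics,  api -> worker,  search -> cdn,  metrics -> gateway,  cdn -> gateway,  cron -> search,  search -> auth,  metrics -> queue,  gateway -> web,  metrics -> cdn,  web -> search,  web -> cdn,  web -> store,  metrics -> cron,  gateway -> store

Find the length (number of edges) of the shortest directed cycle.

For each vertex v, BFS finds the shortest path from v back to v.
The shortest such closed walk is metrics → gateway → web → metrics, length 3.

3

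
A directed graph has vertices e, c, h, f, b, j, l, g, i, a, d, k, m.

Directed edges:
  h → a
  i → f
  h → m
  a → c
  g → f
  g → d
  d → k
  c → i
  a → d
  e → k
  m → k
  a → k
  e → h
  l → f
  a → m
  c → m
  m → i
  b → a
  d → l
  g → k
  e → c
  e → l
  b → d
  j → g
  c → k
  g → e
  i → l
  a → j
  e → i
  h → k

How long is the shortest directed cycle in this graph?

For each vertex v, BFS finds the shortest path from v back to v.
The shortest such closed walk is a → j → g → e → h → a, length 5.

5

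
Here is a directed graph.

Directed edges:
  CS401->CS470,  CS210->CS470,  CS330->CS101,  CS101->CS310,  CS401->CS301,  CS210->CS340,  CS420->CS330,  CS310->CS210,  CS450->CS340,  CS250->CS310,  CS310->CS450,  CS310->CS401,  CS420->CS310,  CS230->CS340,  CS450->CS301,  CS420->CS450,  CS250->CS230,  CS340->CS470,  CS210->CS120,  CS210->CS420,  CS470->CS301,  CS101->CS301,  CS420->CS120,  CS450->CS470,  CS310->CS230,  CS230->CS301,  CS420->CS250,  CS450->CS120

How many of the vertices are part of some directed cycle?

6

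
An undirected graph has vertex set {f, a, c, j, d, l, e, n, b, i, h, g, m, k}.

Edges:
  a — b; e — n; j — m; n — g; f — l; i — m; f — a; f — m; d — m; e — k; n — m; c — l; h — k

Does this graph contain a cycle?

DFS, tracking each vertex's parent; an edge to a visited non-parent vertex closes a cycle.
Start from h:
visit h (parent –)
  visit k (parent h)
    visit e (parent k)
      visit n (parent e)
        visit m (parent n)
          visit d (parent m)
            d–m: parent, skip
          visit j (parent m)
            j–m: parent, skip
          visit f (parent m)
            visit l (parent f)
              l–f: parent, skip
              visit c (parent l)
                c–l: parent, skip
            f–m: parent, skip
            visit a (parent f)
              visit b (parent a)
                b–a: parent, skip
              a–f: parent, skip
          visit i (parent m)
            i–m: parent, skip
          m–n: parent, skip
        visit g (parent n)
          g–n: parent, skip
        n–e: parent, skip
      e–k: parent, skip
    k–h: parent, skip
No non-parent visited neighbor found — the graph is a forest.

No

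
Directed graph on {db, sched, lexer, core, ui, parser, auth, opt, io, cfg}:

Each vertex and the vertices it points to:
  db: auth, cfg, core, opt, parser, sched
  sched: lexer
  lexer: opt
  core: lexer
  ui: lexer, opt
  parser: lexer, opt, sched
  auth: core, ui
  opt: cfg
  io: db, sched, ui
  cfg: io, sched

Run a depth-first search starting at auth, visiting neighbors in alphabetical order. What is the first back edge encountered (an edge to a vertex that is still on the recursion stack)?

db->auth

DFS from auth (visiting neighbors in alphabetical order); mark gray on enter, black on exit:
auth gray
  core gray
    lexer gray
      opt gray
        cfg gray
          io gray
            db gray
              db→auth: auth is gray → back edge
First back edge: db → auth.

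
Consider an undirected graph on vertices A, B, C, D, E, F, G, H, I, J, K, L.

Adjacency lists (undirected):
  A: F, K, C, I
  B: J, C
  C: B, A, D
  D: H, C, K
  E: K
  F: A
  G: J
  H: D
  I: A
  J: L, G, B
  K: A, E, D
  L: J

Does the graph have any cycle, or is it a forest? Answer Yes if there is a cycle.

DFS, tracking each vertex's parent; an edge to a visited non-parent vertex closes a cycle.
Start from D:
visit D (parent –)
  visit H (parent D)
    H–D: parent, skip
  visit C (parent D)
    visit B (parent C)
      visit J (parent B)
        visit L (parent J)
          L–J: parent, skip
        visit G (parent J)
          G–J: parent, skip
        J–B: parent, skip
      B–C: parent, skip
    visit A (parent C)
      visit F (parent A)
        F–A: parent, skip
      visit K (parent A)
        K–A: parent, skip
        visit E (parent K)
          E–K: parent, skip
        K–D: D visited and ≠ parent → cycle
Cycle: D – C – A – K – D.

Yes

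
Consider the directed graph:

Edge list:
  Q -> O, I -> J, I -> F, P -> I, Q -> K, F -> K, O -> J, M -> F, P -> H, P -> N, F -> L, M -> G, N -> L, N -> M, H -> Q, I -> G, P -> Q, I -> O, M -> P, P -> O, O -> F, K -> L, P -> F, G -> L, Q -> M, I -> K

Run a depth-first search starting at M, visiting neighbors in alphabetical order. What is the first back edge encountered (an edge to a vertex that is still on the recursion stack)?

Q->M

DFS from M (visiting neighbors in alphabetical order); mark gray on enter, black on exit:
M gray
  F gray
    K gray
      L gray
      L black
    K black
    F→L: L black — skip
  F black
  G gray
    G→L: L black — skip
  G black
  P gray
    P→F: F black — skip
    H gray
      Q gray
        Q→K: K black — skip
        Q→M: M is gray → back edge
First back edge: Q → M.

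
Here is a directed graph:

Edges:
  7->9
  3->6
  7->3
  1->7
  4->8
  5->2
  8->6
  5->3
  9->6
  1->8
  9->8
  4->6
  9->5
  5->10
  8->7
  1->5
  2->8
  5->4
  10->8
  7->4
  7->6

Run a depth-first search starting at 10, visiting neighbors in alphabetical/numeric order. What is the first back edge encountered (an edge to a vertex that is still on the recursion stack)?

DFS from 10 (visiting neighbors in alphabetical/numeric order); mark gray on enter, black on exit:
10 gray
  8 gray
    6 gray
    6 black
    7 gray
      3 gray
        3→6: 6 black — skip
      3 black
      4 gray
        4→6: 6 black — skip
        4→8: 8 is gray → back edge
First back edge: 4 → 8.

4→8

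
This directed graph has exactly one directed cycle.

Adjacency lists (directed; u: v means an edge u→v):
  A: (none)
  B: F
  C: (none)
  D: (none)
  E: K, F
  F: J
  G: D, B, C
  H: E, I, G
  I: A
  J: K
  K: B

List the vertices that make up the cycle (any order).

B, F, J, K

DFS with gray/black marking from F:
F gray
  J gray
    K gray
      B gray
        B→F: F is gray → back edge
Back edge closes the cycle F → J → K → B → F; its vertices are {B, F, J, K}.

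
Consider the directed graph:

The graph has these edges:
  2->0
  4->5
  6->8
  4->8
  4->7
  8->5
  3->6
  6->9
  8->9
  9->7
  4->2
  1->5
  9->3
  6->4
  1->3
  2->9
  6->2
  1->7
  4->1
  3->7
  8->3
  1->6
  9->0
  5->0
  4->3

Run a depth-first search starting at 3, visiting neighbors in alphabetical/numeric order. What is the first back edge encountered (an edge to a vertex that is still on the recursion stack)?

9→3

DFS from 3 (visiting neighbors in alphabetical/numeric order); mark gray on enter, black on exit:
3 gray
  6 gray
    2 gray
      0 gray
      0 black
      9 gray
        9→0: 0 black — skip
        9→3: 3 is gray → back edge
First back edge: 9 → 3.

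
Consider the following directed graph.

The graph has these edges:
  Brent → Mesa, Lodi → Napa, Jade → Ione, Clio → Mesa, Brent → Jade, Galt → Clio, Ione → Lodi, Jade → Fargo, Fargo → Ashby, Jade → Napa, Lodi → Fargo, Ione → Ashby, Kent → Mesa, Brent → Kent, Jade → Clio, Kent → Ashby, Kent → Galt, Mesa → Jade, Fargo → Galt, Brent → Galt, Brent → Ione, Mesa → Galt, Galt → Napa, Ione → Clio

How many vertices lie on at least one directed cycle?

7

A vertex is on a directed cycle iff it belongs to a strongly connected component of size ≥ 2 (or has a self-loop).
The vertices on cycles are {Clio, Galt, Ione, Jade, Lodi, Mesa, Fargo} — 7 in total.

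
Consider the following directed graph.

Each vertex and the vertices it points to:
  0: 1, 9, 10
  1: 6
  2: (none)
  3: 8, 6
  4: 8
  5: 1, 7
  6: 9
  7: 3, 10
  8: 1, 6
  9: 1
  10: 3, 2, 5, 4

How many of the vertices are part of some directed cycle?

6

A vertex is on a directed cycle iff it belongs to a strongly connected component of size ≥ 2 (or has a self-loop).
The vertices on cycles are {1, 5, 6, 7, 9, 10} — 6 in total.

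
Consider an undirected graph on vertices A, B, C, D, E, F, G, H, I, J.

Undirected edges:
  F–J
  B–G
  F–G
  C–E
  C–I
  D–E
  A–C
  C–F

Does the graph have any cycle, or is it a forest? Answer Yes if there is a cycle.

DFS, tracking each vertex's parent; an edge to a visited non-parent vertex closes a cycle.
Start from E:
visit E (parent –)
  visit D (parent E)
    D–E: parent, skip
  visit C (parent E)
    visit F (parent C)
      F–C: parent, skip
      visit G (parent F)
        visit B (parent G)
          B–G: parent, skip
        G–F: parent, skip
      visit J (parent F)
        J–F: parent, skip
    visit A (parent C)
      A–C: parent, skip
    visit I (parent C)
      I–C: parent, skip
    C–E: parent, skip
visit H (parent –)
No non-parent visited neighbor found — the graph is a forest.

No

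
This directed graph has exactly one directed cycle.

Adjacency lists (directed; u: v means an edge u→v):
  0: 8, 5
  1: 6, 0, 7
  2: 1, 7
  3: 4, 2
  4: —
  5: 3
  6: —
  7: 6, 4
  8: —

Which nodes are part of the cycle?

0, 1, 2, 3, 5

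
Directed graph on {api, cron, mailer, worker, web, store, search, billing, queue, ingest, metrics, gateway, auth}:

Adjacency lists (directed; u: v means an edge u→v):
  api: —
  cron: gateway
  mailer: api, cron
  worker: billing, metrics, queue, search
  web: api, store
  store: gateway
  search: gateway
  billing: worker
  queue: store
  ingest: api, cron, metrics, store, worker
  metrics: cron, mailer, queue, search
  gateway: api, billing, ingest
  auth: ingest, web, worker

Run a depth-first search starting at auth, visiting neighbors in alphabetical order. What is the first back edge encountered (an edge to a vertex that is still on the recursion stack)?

worker->billing

DFS from auth (visiting neighbors in alphabetical order); mark gray on enter, black on exit:
auth gray
  ingest gray
    api gray
    api black
    cron gray
      gateway gray
        gateway→api: api black — skip
        billing gray
          worker gray
            worker→billing: billing is gray → back edge
First back edge: worker → billing.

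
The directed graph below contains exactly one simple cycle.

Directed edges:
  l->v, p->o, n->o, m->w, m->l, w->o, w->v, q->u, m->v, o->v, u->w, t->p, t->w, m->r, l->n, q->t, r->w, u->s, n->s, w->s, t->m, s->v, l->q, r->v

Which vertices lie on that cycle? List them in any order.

l, m, q, t

DFS with gray/black marking from l:
l gray
  q gray
    t gray
      m gray
        r gray
          v gray
          v black
          w gray
            o gray
              o→v: v black — skip
            o black
            s gray
              s→v: v black — skip
            s black
            w→v: v black — skip
          w black
        r black
        m→v: v black — skip
        m→l: l is gray → back edge
Back edge closes the cycle l → q → t → m → l; its vertices are {l, m, q, t}.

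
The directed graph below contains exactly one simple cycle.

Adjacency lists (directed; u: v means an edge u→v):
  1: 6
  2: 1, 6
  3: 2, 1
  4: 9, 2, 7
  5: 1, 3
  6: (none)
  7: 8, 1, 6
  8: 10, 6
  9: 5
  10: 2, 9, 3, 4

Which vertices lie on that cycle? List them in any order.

DFS with gray/black marking from 4:
4 gray
  9 gray
    5 gray
      1 gray
        6 gray
        6 black
      1 black
      3 gray
        2 gray
          2→1: 1 black — skip
          2→6: 6 black — skip
        2 black
        3→1: 1 black — skip
      3 black
    5 black
  9 black
  4→2: 2 black — skip
  7 gray
    8 gray
      10 gray
        10→2: 2 black — skip
        10→9: 9 black — skip
        10→3: 3 black — skip
        10→4: 4 is gray → back edge
Back edge closes the cycle 4 → 7 → 8 → 10 → 4; its vertices are {4, 7, 8, 10}.

4, 7, 8, 10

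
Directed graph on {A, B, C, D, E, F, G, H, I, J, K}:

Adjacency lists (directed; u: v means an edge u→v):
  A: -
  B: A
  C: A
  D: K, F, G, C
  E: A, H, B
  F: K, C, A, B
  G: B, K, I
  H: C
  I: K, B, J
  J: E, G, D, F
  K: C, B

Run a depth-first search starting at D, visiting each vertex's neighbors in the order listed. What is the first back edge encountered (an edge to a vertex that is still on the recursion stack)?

DFS from D (visiting each vertex's neighbors in the order listed); mark gray on enter, black on exit:
D gray
  K gray
    C gray
      A gray
      A black
    C black
    B gray
      B→A: A black — skip
    B black
  K black
  F gray
    F→K: K black — skip
    F→C: C black — skip
    F→A: A black — skip
    F→B: B black — skip
  F black
  G gray
    G→B: B black — skip
    G→K: K black — skip
    I gray
      I→K: K black — skip
      I→B: B black — skip
      J gray
        E gray
          E→A: A black — skip
          H gray
            H→C: C black — skip
          H black
          E→B: B black — skip
        E black
        J→G: G is gray → back edge
First back edge: J → G.

J->G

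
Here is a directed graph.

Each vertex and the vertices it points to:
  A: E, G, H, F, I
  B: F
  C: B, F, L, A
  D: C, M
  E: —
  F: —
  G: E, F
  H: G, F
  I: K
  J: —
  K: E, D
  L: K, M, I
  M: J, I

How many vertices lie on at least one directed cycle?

7

A vertex is on a directed cycle iff it belongs to a strongly connected component of size ≥ 2 (or has a self-loop).
The vertices on cycles are {A, C, D, I, K, L, M} — 7 in total.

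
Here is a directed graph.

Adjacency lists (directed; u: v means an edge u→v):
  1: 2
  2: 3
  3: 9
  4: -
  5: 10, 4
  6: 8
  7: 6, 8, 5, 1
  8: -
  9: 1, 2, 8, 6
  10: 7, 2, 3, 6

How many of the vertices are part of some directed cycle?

7

A vertex is on a directed cycle iff it belongs to a strongly connected component of size ≥ 2 (or has a self-loop).
The vertices on cycles are {1, 2, 3, 5, 7, 9, 10} — 7 in total.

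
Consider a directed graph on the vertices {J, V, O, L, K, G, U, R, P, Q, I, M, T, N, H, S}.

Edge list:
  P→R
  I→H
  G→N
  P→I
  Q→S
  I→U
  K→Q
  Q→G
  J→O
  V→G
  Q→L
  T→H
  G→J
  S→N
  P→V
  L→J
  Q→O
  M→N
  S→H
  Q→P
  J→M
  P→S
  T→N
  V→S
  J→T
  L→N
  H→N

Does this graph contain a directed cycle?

No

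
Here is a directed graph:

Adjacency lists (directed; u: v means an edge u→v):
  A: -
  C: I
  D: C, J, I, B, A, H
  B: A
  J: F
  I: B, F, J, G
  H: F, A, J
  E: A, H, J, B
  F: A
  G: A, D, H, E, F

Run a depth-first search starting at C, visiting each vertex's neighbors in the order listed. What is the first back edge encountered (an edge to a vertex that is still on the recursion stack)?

D→C

DFS from C (visiting each vertex's neighbors in the order listed); mark gray on enter, black on exit:
C gray
  I gray
    B gray
      A gray
      A black
    B black
    F gray
      F→A: A black — skip
    F black
    J gray
      J→F: F black — skip
    J black
    G gray
      G→A: A black — skip
      D gray
        D→C: C is gray → back edge
First back edge: D → C.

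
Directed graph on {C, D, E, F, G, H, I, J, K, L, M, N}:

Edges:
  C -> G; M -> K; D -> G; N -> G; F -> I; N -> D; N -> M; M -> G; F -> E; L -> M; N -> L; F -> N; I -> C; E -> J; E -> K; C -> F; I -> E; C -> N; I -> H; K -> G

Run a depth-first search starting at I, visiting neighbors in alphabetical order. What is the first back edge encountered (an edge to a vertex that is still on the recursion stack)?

F->I

DFS from I (visiting neighbors in alphabetical order); mark gray on enter, black on exit:
I gray
  C gray
    F gray
      E gray
        J gray
        J black
        K gray
          G gray
          G black
        K black
      E black
      F→I: I is gray → back edge
First back edge: F → I.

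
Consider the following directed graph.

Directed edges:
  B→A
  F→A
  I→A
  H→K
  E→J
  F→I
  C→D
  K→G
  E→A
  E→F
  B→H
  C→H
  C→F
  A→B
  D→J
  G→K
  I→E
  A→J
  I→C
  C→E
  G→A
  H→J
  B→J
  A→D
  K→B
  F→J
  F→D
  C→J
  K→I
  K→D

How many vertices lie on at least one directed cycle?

A vertex is on a directed cycle iff it belongs to a strongly connected component of size ≥ 2 (or has a self-loop).
The vertices on cycles are {A, B, C, E, F, G, H, I, K} — 9 in total.

9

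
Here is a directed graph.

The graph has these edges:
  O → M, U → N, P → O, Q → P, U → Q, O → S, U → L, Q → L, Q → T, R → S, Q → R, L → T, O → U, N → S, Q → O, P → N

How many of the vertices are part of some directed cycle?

A vertex is on a directed cycle iff it belongs to a strongly connected component of size ≥ 2 (or has a self-loop).
The vertices on cycles are {O, P, Q, U} — 4 in total.

4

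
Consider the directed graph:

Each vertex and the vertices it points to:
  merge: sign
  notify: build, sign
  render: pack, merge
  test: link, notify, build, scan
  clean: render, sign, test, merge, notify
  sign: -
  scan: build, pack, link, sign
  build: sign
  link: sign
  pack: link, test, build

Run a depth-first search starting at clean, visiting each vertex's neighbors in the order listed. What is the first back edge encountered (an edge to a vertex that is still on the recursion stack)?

scan->pack

DFS from clean (visiting each vertex's neighbors in the order listed); mark gray on enter, black on exit:
clean gray
  render gray
    pack gray
      link gray
        sign gray
        sign black
      link black
      test gray
        test→link: link black — skip
        notify gray
          build gray
            build→sign: sign black — skip
          build black
          notify→sign: sign black — skip
        notify black
        test→build: build black — skip
        scan gray
          scan→build: build black — skip
          scan→pack: pack is gray → back edge
First back edge: scan → pack.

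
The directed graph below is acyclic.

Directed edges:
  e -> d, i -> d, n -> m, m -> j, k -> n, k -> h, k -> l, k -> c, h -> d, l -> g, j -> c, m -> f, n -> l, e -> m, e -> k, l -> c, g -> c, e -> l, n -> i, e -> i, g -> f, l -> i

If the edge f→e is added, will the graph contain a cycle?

Yes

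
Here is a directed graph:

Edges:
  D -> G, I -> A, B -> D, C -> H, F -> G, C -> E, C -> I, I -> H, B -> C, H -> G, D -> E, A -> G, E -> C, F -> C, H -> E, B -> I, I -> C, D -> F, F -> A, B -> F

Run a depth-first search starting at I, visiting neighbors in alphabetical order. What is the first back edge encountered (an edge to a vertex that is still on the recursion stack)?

E->C

DFS from I (visiting neighbors in alphabetical order); mark gray on enter, black on exit:
I gray
  A gray
    G gray
    G black
  A black
  C gray
    E gray
      E→C: C is gray → back edge
First back edge: E → C.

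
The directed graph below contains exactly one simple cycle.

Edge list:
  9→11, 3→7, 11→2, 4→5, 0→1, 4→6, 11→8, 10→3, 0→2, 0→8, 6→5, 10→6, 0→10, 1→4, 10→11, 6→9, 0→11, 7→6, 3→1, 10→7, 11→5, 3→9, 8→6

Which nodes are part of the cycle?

6, 8, 9, 11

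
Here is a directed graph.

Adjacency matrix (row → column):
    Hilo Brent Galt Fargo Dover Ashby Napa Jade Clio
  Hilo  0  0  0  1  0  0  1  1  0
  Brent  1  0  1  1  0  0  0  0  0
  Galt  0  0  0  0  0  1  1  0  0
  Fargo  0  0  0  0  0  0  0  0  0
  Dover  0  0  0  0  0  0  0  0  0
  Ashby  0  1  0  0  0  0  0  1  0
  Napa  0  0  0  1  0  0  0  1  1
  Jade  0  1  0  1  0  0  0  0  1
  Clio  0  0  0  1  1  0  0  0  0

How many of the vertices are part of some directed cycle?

6

A vertex is on a directed cycle iff it belongs to a strongly connected component of size ≥ 2 (or has a self-loop).
The vertices on cycles are {Galt, Hilo, Jade, Napa, Ashby, Brent} — 6 in total.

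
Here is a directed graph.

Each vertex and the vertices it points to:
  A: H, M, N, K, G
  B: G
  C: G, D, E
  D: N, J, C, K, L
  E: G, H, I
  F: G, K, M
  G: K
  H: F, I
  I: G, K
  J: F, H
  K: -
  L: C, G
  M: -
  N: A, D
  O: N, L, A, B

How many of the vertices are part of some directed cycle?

5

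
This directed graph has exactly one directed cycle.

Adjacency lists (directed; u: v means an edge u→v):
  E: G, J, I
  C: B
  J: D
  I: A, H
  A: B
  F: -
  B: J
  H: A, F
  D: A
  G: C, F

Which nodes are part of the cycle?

A, B, D, J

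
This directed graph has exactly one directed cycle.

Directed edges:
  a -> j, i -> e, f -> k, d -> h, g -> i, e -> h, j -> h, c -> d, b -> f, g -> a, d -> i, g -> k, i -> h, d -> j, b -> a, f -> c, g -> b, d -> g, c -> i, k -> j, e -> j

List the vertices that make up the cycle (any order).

DFS with gray/black marking from f:
f gray
  c gray
    d gray
      j gray
        h gray
        h black
      j black
      g gray
        k gray
          k→j: j black — skip
        k black
        a gray
          a→j: j black — skip
        a black
        b gray
          b→f: f is gray → back edge
Back edge closes the cycle f → c → d → g → b → f; its vertices are {b, c, d, f, g}.

b, c, d, f, g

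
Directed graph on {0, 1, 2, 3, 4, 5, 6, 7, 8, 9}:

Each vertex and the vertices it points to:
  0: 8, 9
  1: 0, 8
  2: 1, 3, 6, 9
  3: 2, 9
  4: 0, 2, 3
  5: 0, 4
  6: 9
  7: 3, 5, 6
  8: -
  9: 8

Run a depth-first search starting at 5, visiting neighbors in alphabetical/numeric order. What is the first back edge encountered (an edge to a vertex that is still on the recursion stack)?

3→2

DFS from 5 (visiting neighbors in alphabetical/numeric order); mark gray on enter, black on exit:
5 gray
  0 gray
    8 gray
    8 black
    9 gray
      9→8: 8 black — skip
    9 black
  0 black
  4 gray
    4→0: 0 black — skip
    2 gray
      1 gray
        1→0: 0 black — skip
        1→8: 8 black — skip
      1 black
      3 gray
        3→2: 2 is gray → back edge
First back edge: 3 → 2.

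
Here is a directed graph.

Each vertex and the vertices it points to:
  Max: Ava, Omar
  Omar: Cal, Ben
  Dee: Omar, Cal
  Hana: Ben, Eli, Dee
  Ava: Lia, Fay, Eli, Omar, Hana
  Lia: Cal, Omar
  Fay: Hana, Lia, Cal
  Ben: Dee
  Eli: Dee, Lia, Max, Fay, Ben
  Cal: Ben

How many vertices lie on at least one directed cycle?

A vertex is on a directed cycle iff it belongs to a strongly connected component of size ≥ 2 (or has a self-loop).
The vertices on cycles are {Ava, Ben, Cal, Dee, Eli, Fay, Max, Hana, Omar} — 9 in total.

9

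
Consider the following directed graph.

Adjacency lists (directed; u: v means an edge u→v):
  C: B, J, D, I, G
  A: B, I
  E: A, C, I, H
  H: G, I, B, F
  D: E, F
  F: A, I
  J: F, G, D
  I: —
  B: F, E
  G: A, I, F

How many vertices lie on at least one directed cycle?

9

A vertex is on a directed cycle iff it belongs to a strongly connected component of size ≥ 2 (or has a self-loop).
The vertices on cycles are {A, B, C, D, E, F, G, H, J} — 9 in total.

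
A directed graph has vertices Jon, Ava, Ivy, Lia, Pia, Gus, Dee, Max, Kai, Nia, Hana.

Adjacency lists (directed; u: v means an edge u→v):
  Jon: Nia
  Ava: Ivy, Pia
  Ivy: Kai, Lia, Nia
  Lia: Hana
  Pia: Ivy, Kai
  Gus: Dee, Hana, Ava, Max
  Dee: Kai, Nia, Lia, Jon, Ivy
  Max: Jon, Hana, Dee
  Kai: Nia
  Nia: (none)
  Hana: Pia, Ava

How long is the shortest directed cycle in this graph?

For each vertex v, BFS finds the shortest path from v back to v.
The shortest such closed walk is Ava → Ivy → Lia → Hana → Ava, length 4.

4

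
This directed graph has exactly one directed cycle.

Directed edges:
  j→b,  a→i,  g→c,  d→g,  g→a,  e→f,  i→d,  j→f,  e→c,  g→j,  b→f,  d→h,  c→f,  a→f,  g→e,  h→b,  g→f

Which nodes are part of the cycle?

DFS with gray/black marking from d:
d gray
  h gray
    b gray
      f gray
      f black
    b black
  h black
  g gray
    g→f: f black — skip
    a gray
      a→f: f black — skip
      i gray
        i→d: d is gray → back edge
Back edge closes the cycle d → g → a → i → d; its vertices are {a, d, g, i}.

a, d, g, i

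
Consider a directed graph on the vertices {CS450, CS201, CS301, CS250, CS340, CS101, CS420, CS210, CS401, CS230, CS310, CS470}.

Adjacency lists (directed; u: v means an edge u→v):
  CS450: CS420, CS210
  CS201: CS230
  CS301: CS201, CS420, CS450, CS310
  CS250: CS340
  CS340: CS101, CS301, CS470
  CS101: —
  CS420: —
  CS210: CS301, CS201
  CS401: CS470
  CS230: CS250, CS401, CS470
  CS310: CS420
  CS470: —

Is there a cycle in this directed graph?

DFS with white/gray/black marking, starting from CS401:
CS401 gray
  CS470 gray
  CS470 black
CS401 black
CS450 gray
  CS420 gray
  CS420 black
  CS210 gray
    CS301 gray
      CS201 gray
        CS230 gray
          CS250 gray
            CS340 gray
              CS101 gray
              CS101 black
              CS340→CS301: CS301 is gray → back edge
Back edge found, so a cycle exists: CS301 → CS201 → CS230 → CS250 → CS340 → CS301.

Yes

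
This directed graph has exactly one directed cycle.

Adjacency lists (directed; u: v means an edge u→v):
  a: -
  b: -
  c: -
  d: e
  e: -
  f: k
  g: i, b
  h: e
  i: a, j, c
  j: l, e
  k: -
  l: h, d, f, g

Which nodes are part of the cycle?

DFS with gray/black marking from l:
l gray
  h gray
    e gray
    e black
  h black
  d gray
    d→e: e black — skip
  d black
  f gray
    k gray
    k black
  f black
  g gray
    i gray
      a gray
      a black
      j gray
        j→l: l is gray → back edge
Back edge closes the cycle l → g → i → j → l; its vertices are {g, i, j, l}.

g, i, j, l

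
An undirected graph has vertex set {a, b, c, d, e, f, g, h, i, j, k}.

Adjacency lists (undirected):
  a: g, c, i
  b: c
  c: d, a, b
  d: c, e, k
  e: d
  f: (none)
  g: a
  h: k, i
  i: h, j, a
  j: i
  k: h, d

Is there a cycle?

Yes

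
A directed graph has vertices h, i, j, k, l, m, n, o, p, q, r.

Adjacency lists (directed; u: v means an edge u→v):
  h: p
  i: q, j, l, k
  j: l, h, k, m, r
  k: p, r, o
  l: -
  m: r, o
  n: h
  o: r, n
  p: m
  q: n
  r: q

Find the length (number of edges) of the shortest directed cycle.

For each vertex v, BFS finds the shortest path from v back to v.
The shortest such closed walk is n → h → p → m → o → n, length 5.

5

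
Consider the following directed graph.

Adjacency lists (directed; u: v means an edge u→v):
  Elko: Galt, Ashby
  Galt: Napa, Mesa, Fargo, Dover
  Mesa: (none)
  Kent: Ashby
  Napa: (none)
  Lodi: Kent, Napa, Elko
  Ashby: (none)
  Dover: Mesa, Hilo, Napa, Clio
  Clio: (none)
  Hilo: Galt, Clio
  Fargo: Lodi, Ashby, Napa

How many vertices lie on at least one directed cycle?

A vertex is on a directed cycle iff it belongs to a strongly connected component of size ≥ 2 (or has a self-loop).
The vertices on cycles are {Elko, Galt, Hilo, Lodi, Dover, Fargo} — 6 in total.

6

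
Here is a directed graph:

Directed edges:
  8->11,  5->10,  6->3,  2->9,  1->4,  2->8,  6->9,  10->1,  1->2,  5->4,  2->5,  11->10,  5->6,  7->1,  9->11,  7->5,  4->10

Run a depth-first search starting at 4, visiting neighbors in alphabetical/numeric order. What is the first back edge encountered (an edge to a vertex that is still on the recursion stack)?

5->4

DFS from 4 (visiting neighbors in alphabetical/numeric order); mark gray on enter, black on exit:
4 gray
  10 gray
    1 gray
      2 gray
        5 gray
          5→4: 4 is gray → back edge
First back edge: 5 → 4.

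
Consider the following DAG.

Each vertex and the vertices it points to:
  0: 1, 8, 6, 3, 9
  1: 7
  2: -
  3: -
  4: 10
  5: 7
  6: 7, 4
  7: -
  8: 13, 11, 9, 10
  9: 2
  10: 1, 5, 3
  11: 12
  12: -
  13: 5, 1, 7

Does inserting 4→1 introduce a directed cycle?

No

Adding 4→1 creates a cycle iff 1 can already reach 4.
Explore from 1: no path reaches 4. The graph stays acyclic.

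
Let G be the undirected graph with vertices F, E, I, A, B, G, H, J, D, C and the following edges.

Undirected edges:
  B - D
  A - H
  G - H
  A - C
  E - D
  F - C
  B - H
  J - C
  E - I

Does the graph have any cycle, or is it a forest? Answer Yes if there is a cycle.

DFS, tracking each vertex's parent; an edge to a visited non-parent vertex closes a cycle.
Start from D:
visit D (parent –)
  visit B (parent D)
    B–D: parent, skip
    visit H (parent B)
      visit A (parent H)
        A–H: parent, skip
        visit C (parent A)
          C–A: parent, skip
          visit F (parent C)
            F–C: parent, skip
          visit J (parent C)
            J–C: parent, skip
      visit G (parent H)
        G–H: parent, skip
      H–B: parent, skip
  visit E (parent D)
    visit I (parent E)
      I–E: parent, skip
    E–D: parent, skip
No non-parent visited neighbor found — the graph is a forest.

No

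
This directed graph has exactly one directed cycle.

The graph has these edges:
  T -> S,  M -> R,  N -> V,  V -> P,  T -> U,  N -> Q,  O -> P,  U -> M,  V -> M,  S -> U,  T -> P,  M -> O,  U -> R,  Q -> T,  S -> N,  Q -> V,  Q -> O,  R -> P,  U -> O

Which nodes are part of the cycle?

DFS with gray/black marking from Q:
Q gray
  O gray
    P gray
    P black
  O black
  V gray
    V→P: P black — skip
    M gray
      R gray
        R→P: P black — skip
      R black
      M→O: O black — skip
    M black
  V black
  T gray
    S gray
      N gray
        N→Q: Q is gray → back edge
Back edge closes the cycle Q → T → S → N → Q; its vertices are {N, Q, S, T}.

N, Q, S, T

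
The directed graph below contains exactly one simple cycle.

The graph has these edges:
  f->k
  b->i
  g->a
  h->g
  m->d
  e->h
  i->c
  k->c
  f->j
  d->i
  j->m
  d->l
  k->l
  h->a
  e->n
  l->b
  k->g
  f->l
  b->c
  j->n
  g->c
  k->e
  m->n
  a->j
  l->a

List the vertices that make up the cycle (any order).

a, d, j, l, m

DFS with gray/black marking from j:
j gray
  m gray
    d gray
      l gray
        a gray
          a→j: j is gray → back edge
Back edge closes the cycle j → m → d → l → a → j; its vertices are {a, d, j, l, m}.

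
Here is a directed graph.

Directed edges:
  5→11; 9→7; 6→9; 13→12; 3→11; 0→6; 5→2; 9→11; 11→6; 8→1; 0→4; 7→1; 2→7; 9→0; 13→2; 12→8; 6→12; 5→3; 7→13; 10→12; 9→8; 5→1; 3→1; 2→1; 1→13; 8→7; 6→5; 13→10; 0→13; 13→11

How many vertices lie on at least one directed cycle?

13

A vertex is on a directed cycle iff it belongs to a strongly connected component of size ≥ 2 (or has a self-loop).
The vertices on cycles are {0, 1, 2, 3, 5, 6, 7, 8, 9, 10, 11, 12, 13} — 13 in total.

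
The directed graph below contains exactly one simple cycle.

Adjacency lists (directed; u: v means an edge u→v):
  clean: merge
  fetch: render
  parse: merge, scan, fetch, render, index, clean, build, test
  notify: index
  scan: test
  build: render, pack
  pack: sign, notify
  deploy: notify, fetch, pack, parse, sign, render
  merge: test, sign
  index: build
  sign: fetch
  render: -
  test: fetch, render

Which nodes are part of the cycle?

pack, build, index, notify

DFS with gray/black marking from notify:
notify gray
  index gray
    build gray
      render gray
      render black
      pack gray
        sign gray
          fetch gray
            fetch→render: render black — skip
          fetch black
        sign black
        pack→notify: notify is gray → back edge
Back edge closes the cycle notify → index → build → pack → notify; its vertices are {pack, build, index, notify}.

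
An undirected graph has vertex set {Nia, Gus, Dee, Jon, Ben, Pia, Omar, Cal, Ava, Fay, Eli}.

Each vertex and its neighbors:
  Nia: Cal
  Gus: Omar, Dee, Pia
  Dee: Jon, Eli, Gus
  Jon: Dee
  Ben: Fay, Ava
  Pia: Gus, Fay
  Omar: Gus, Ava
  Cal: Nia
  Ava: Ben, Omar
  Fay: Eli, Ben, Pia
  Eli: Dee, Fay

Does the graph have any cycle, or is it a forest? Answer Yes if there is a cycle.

DFS, tracking each vertex's parent; an edge to a visited non-parent vertex closes a cycle.
Start from Cal:
visit Cal (parent –)
  visit Nia (parent Cal)
    Nia–Cal: parent, skip
visit Gus (parent –)
  visit Omar (parent Gus)
    Omar–Gus: parent, skip
    visit Ava (parent Omar)
      visit Ben (parent Ava)
        visit Fay (parent Ben)
          visit Eli (parent Fay)
            visit Dee (parent Eli)
              visit Jon (parent Dee)
                Jon–Dee: parent, skip
              Dee–Eli: parent, skip
              Dee–Gus: Gus visited and ≠ parent → cycle
Cycle: Gus – Omar – Ava – Ben – Fay – Eli – Dee – Gus.

Yes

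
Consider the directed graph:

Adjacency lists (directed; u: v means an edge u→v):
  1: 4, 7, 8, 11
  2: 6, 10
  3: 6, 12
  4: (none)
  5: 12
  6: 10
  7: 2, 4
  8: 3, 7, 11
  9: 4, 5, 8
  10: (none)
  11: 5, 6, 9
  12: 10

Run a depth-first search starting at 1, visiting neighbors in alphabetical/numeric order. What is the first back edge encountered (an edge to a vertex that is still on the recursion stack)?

DFS from 1 (visiting neighbors in alphabetical/numeric order); mark gray on enter, black on exit:
1 gray
  4 gray
  4 black
  7 gray
    2 gray
      6 gray
        10 gray
        10 black
      6 black
      2→10: 10 black — skip
    2 black
    7→4: 4 black — skip
  7 black
  8 gray
    3 gray
      3→6: 6 black — skip
      12 gray
        12→10: 10 black — skip
      12 black
    3 black
    8→7: 7 black — skip
    11 gray
      5 gray
        5→12: 12 black — skip
      5 black
      11→6: 6 black — skip
      9 gray
        9→4: 4 black — skip
        9→5: 5 black — skip
        9→8: 8 is gray → back edge
First back edge: 9 → 8.

9→8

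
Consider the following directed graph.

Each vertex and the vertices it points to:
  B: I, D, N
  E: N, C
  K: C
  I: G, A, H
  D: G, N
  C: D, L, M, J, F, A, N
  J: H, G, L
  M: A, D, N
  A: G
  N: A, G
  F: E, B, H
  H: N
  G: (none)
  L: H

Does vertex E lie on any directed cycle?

E is on a cycle iff E can reach itself via ≥1 edge.
E → C → F → E — yes.

Yes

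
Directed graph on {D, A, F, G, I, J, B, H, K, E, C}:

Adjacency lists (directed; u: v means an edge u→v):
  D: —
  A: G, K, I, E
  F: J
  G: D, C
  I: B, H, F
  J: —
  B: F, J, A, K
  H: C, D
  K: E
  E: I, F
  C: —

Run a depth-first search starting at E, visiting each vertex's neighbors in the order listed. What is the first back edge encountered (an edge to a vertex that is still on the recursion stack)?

DFS from E (visiting each vertex's neighbors in the order listed); mark gray on enter, black on exit:
E gray
  I gray
    B gray
      F gray
        J gray
        J black
      F black
      B→J: J black — skip
      A gray
        G gray
          D gray
          D black
          C gray
          C black
        G black
        K gray
          K→E: E is gray → back edge
First back edge: K → E.

K->E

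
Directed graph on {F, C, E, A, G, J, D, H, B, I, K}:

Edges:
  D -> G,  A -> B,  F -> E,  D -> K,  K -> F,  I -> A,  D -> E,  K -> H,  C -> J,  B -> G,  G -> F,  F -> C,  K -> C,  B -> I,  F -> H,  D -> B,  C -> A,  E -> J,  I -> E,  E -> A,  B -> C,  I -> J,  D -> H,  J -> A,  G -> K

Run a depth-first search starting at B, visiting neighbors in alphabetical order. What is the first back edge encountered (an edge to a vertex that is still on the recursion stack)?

A->B

DFS from B (visiting neighbors in alphabetical order); mark gray on enter, black on exit:
B gray
  C gray
    A gray
      A→B: B is gray → back edge
First back edge: A → B.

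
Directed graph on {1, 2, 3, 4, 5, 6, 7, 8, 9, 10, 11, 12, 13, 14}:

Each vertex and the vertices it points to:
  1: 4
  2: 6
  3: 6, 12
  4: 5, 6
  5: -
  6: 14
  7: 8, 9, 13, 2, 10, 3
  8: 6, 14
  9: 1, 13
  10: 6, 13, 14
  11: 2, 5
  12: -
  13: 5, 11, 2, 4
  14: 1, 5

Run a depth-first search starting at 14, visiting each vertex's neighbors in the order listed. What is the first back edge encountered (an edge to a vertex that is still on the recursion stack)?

DFS from 14 (visiting each vertex's neighbors in the order listed); mark gray on enter, black on exit:
14 gray
  1 gray
    4 gray
      5 gray
      5 black
      6 gray
        6→14: 14 is gray → back edge
First back edge: 6 → 14.

6→14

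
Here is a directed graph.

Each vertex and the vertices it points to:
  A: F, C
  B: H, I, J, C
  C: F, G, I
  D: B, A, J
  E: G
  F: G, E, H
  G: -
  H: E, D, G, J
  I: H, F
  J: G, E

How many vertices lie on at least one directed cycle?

A vertex is on a directed cycle iff it belongs to a strongly connected component of size ≥ 2 (or has a self-loop).
The vertices on cycles are {A, B, C, D, F, H, I} — 7 in total.

7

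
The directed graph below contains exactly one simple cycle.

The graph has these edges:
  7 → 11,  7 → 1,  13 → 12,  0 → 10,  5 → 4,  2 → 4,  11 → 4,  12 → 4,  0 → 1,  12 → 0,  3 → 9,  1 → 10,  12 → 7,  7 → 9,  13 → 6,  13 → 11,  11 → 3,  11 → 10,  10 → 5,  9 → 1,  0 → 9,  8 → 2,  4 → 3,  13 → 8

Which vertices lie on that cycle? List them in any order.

DFS with gray/black marking from 9:
9 gray
  1 gray
    10 gray
      5 gray
        4 gray
          3 gray
            3→9: 9 is gray → back edge
Back edge closes the cycle 9 → 1 → 10 → 5 → 4 → 3 → 9; its vertices are {1, 3, 4, 5, 9, 10}.

1, 3, 4, 5, 9, 10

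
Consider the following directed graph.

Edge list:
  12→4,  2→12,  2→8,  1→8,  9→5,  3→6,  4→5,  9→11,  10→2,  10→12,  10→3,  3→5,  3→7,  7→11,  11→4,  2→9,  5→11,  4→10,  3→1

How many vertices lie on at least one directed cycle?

9

A vertex is on a directed cycle iff it belongs to a strongly connected component of size ≥ 2 (or has a self-loop).
The vertices on cycles are {2, 3, 4, 5, 7, 9, 10, 11, 12} — 9 in total.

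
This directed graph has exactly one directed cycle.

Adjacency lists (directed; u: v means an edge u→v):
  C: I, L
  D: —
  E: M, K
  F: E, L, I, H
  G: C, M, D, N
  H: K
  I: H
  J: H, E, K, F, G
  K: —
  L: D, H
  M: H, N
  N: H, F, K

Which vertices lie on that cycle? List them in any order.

E, F, M, N

DFS with gray/black marking from F:
F gray
  E gray
    M gray
      H gray
        K gray
        K black
      H black
      N gray
        N→H: H black — skip
        N→F: F is gray → back edge
Back edge closes the cycle F → E → M → N → F; its vertices are {E, F, M, N}.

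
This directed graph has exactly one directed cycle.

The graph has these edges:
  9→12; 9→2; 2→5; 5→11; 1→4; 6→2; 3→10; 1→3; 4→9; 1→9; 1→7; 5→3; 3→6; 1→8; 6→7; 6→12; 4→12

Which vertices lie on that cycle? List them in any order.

2, 3, 5, 6

DFS with gray/black marking from 3:
3 gray
  10 gray
  10 black
  6 gray
    7 gray
    7 black
    12 gray
    12 black
    2 gray
      5 gray
        5→3: 3 is gray → back edge
Back edge closes the cycle 3 → 6 → 2 → 5 → 3; its vertices are {2, 3, 5, 6}.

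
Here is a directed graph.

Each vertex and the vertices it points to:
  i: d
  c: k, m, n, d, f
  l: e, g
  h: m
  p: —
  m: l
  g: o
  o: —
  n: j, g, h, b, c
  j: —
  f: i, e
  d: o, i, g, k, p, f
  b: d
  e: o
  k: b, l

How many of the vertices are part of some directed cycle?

A vertex is on a directed cycle iff it belongs to a strongly connected component of size ≥ 2 (or has a self-loop).
The vertices on cycles are {b, c, d, f, i, k, n} — 7 in total.

7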